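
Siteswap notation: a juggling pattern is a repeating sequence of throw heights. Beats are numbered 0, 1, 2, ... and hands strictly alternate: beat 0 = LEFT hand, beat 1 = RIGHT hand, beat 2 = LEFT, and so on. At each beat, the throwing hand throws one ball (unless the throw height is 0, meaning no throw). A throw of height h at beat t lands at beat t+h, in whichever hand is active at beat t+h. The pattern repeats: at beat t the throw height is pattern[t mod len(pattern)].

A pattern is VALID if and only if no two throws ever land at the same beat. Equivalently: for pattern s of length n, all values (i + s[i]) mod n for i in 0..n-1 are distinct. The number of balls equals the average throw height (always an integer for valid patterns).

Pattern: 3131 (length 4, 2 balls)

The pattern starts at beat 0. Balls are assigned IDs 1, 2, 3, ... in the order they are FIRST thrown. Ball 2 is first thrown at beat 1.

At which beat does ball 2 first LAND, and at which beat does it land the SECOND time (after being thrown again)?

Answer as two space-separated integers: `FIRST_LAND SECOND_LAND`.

Beat 0 (L): throw ball1 h=3 -> lands@3:R; in-air after throw: [b1@3:R]
Beat 1 (R): throw ball2 h=1 -> lands@2:L; in-air after throw: [b2@2:L b1@3:R]
Beat 2 (L): throw ball2 h=3 -> lands@5:R; in-air after throw: [b1@3:R b2@5:R]
Beat 3 (R): throw ball1 h=1 -> lands@4:L; in-air after throw: [b1@4:L b2@5:R]
Beat 4 (L): throw ball1 h=3 -> lands@7:R; in-air after throw: [b2@5:R b1@7:R]
Beat 5 (R): throw ball2 h=1 -> lands@6:L; in-air after throw: [b2@6:L b1@7:R]
Ball 2: thrown@1 h=1 -> first land @2; rethrown@2 h=3 -> second land @5

Answer: 2 5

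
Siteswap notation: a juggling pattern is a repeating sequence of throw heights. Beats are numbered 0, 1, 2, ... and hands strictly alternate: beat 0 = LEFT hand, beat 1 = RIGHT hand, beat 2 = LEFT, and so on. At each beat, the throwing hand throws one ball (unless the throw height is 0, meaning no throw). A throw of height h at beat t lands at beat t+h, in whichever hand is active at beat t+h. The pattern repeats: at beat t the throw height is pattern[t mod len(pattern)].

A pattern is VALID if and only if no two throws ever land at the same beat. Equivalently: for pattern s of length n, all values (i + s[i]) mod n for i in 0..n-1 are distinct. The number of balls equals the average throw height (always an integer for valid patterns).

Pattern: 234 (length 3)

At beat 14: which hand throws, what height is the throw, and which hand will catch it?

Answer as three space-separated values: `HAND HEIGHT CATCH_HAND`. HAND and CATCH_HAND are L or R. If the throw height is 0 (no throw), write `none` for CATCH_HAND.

Beat 14: 14 mod 2 = 0, so hand = L
Throw height = pattern[14 mod 3] = pattern[2] = 4
Lands at beat 14+4=18, 18 mod 2 = 0, so catch hand = L

Answer: L 4 L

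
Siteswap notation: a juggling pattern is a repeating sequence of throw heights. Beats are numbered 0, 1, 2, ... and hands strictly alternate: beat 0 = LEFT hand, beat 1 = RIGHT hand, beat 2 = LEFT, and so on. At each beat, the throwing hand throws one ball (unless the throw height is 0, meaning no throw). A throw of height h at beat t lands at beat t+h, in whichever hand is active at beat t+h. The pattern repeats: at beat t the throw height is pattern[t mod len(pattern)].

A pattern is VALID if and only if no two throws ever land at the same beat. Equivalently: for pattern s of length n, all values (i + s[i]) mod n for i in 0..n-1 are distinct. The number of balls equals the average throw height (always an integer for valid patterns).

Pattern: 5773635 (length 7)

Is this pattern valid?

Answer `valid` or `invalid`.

i=0: (i + s[i]) mod n = (0 + 5) mod 7 = 5
i=1: (i + s[i]) mod n = (1 + 7) mod 7 = 1
i=2: (i + s[i]) mod n = (2 + 7) mod 7 = 2
i=3: (i + s[i]) mod n = (3 + 3) mod 7 = 6
i=4: (i + s[i]) mod n = (4 + 6) mod 7 = 3
i=5: (i + s[i]) mod n = (5 + 3) mod 7 = 1
i=6: (i + s[i]) mod n = (6 + 5) mod 7 = 4
Residues: [5, 1, 2, 6, 3, 1, 4], distinct: False

Answer: invalid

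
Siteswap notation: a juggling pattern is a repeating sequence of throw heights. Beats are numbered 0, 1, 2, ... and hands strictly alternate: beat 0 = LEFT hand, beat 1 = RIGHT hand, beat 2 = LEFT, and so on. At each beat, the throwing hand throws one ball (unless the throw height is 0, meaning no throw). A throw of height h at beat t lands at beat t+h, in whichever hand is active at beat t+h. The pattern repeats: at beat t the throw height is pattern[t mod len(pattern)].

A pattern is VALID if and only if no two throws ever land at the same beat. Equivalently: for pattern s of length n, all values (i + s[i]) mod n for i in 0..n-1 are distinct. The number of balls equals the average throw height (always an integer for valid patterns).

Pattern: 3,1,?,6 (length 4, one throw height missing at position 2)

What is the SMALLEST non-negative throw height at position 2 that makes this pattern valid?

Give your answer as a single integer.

Answer: 2

Derivation:
i=0: (0 + 3) mod 4 = 3
i=1: (1 + 1) mod 4 = 2
i=2: s[i]=? (unknown)
i=3: (3 + 6) mod 4 = 1
Known residues: [1, 2, 3]; need a permutation of 0..3, so missing residue r = 0
Need (2 + s) mod 4 = 0; smallest s = (0 - 2) mod 4 = 2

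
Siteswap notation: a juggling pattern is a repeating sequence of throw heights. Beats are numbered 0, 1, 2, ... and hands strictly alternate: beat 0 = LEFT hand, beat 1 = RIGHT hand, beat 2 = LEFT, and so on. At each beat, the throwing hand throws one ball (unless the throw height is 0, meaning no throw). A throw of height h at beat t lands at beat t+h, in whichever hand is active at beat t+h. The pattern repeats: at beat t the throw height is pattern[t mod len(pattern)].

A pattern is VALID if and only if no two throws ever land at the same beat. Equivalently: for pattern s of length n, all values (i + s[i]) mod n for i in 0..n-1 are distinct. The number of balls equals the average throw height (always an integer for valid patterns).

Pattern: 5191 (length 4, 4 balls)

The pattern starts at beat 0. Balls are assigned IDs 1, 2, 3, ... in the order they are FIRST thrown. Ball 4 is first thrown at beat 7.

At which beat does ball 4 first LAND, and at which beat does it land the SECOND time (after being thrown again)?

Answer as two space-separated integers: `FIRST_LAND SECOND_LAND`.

Answer: 8 13

Derivation:
Beat 0 (L): throw ball1 h=5 -> lands@5:R; in-air after throw: [b1@5:R]
Beat 1 (R): throw ball2 h=1 -> lands@2:L; in-air after throw: [b2@2:L b1@5:R]
Beat 2 (L): throw ball2 h=9 -> lands@11:R; in-air after throw: [b1@5:R b2@11:R]
Beat 3 (R): throw ball3 h=1 -> lands@4:L; in-air after throw: [b3@4:L b1@5:R b2@11:R]
Beat 4 (L): throw ball3 h=5 -> lands@9:R; in-air after throw: [b1@5:R b3@9:R b2@11:R]
Beat 5 (R): throw ball1 h=1 -> lands@6:L; in-air after throw: [b1@6:L b3@9:R b2@11:R]
Beat 6 (L): throw ball1 h=9 -> lands@15:R; in-air after throw: [b3@9:R b2@11:R b1@15:R]
Beat 7 (R): throw ball4 h=1 -> lands@8:L; in-air after throw: [b4@8:L b3@9:R b2@11:R b1@15:R]
Beat 8 (L): throw ball4 h=5 -> lands@13:R; in-air after throw: [b3@9:R b2@11:R b4@13:R b1@15:R]
Beat 9 (R): throw ball3 h=1 -> lands@10:L; in-air after throw: [b3@10:L b2@11:R b4@13:R b1@15:R]
Beat 10 (L): throw ball3 h=9 -> lands@19:R; in-air after throw: [b2@11:R b4@13:R b1@15:R b3@19:R]
Beat 11 (R): throw ball2 h=1 -> lands@12:L; in-air after throw: [b2@12:L b4@13:R b1@15:R b3@19:R]
Beat 12 (L): throw ball2 h=5 -> lands@17:R; in-air after throw: [b4@13:R b1@15:R b2@17:R b3@19:R]
Beat 13 (R): throw ball4 h=1 -> lands@14:L; in-air after throw: [b4@14:L b1@15:R b2@17:R b3@19:R]
Ball 4: thrown@7 h=1 -> first land @8; rethrown@8 h=5 -> second land @13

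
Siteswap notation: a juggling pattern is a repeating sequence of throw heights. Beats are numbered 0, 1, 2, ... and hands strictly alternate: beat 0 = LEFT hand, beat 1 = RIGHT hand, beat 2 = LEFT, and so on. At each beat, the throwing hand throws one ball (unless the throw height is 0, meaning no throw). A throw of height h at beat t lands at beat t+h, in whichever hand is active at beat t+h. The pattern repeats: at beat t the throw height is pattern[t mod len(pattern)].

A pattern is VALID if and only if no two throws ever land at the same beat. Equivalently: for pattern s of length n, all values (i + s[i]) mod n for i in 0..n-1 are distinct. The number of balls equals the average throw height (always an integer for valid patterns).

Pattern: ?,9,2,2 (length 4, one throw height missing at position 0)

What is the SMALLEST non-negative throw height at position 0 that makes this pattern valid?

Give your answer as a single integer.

i=0: s[i]=? (unknown)
i=1: (1 + 9) mod 4 = 2
i=2: (2 + 2) mod 4 = 0
i=3: (3 + 2) mod 4 = 1
Known residues: [0, 1, 2]; need a permutation of 0..3, so missing residue r = 3
Need (0 + s) mod 4 = 3; smallest s = (3 - 0) mod 4 = 3

Answer: 3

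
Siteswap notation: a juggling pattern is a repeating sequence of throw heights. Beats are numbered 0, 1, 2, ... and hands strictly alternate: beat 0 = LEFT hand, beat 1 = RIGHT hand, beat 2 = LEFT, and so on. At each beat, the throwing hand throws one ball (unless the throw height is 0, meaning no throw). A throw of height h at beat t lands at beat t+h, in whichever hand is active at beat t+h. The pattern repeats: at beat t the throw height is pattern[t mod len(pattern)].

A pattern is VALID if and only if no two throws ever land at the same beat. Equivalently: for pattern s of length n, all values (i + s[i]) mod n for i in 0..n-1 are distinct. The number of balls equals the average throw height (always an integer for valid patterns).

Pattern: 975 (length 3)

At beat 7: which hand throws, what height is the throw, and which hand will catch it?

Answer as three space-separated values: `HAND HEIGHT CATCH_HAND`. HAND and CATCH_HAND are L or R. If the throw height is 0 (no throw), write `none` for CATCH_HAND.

Beat 7: 7 mod 2 = 1, so hand = R
Throw height = pattern[7 mod 3] = pattern[1] = 7
Lands at beat 7+7=14, 14 mod 2 = 0, so catch hand = L

Answer: R 7 L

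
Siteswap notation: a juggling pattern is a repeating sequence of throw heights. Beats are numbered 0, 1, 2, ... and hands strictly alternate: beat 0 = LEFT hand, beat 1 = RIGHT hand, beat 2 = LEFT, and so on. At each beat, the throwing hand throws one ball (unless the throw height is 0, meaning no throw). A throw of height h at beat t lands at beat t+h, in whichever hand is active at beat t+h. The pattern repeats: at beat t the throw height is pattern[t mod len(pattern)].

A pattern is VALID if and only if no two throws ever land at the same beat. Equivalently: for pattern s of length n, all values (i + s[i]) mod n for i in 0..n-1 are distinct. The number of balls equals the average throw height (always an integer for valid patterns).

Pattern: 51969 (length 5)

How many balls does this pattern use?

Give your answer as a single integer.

Pattern = [5, 1, 9, 6, 9], length n = 5
  position 0: throw height = 5, running sum = 5
  position 1: throw height = 1, running sum = 6
  position 2: throw height = 9, running sum = 15
  position 3: throw height = 6, running sum = 21
  position 4: throw height = 9, running sum = 30
Total sum = 30; balls = sum / n = 30 / 5 = 6

Answer: 6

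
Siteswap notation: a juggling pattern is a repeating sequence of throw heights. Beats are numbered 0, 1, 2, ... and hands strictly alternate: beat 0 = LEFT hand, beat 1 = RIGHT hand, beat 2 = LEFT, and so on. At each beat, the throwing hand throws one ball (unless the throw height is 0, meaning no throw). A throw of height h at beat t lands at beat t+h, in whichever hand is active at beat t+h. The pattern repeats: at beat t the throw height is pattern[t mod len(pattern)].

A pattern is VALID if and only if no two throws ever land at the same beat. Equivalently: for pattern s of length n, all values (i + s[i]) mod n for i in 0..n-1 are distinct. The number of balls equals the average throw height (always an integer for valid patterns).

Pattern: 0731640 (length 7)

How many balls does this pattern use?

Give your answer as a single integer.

Answer: 3

Derivation:
Pattern = [0, 7, 3, 1, 6, 4, 0], length n = 7
  position 0: throw height = 0, running sum = 0
  position 1: throw height = 7, running sum = 7
  position 2: throw height = 3, running sum = 10
  position 3: throw height = 1, running sum = 11
  position 4: throw height = 6, running sum = 17
  position 5: throw height = 4, running sum = 21
  position 6: throw height = 0, running sum = 21
Total sum = 21; balls = sum / n = 21 / 7 = 3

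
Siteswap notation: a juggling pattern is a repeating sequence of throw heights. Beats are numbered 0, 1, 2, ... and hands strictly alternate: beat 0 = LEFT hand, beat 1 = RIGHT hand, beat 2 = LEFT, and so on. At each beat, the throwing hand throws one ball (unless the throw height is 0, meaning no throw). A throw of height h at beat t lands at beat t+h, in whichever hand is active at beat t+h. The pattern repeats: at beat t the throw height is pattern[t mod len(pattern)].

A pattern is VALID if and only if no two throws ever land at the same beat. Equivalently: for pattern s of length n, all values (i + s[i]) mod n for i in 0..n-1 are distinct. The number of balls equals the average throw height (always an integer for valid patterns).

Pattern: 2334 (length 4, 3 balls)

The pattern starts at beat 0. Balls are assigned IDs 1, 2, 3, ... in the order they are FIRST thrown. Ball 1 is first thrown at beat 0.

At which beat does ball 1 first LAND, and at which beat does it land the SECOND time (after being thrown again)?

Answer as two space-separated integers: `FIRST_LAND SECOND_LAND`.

Beat 0 (L): throw ball1 h=2 -> lands@2:L; in-air after throw: [b1@2:L]
Beat 1 (R): throw ball2 h=3 -> lands@4:L; in-air after throw: [b1@2:L b2@4:L]
Beat 2 (L): throw ball1 h=3 -> lands@5:R; in-air after throw: [b2@4:L b1@5:R]
Beat 3 (R): throw ball3 h=4 -> lands@7:R; in-air after throw: [b2@4:L b1@5:R b3@7:R]
Beat 4 (L): throw ball2 h=2 -> lands@6:L; in-air after throw: [b1@5:R b2@6:L b3@7:R]
Beat 5 (R): throw ball1 h=3 -> lands@8:L; in-air after throw: [b2@6:L b3@7:R b1@8:L]
Ball 1: thrown@0 h=2 -> first land @2; rethrown@2 h=3 -> second land @5

Answer: 2 5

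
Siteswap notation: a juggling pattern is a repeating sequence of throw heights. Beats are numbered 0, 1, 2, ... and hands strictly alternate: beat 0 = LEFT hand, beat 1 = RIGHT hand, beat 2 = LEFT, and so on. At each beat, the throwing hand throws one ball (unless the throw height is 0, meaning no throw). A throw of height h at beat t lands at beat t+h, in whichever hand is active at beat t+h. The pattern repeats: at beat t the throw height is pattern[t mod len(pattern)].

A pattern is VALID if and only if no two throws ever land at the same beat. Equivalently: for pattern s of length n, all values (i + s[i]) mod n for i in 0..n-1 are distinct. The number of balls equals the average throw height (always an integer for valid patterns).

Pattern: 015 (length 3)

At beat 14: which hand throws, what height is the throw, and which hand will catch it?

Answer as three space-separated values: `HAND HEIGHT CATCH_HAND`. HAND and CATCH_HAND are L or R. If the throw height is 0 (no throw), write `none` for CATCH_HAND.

Answer: L 5 R

Derivation:
Beat 14: 14 mod 2 = 0, so hand = L
Throw height = pattern[14 mod 3] = pattern[2] = 5
Lands at beat 14+5=19, 19 mod 2 = 1, so catch hand = R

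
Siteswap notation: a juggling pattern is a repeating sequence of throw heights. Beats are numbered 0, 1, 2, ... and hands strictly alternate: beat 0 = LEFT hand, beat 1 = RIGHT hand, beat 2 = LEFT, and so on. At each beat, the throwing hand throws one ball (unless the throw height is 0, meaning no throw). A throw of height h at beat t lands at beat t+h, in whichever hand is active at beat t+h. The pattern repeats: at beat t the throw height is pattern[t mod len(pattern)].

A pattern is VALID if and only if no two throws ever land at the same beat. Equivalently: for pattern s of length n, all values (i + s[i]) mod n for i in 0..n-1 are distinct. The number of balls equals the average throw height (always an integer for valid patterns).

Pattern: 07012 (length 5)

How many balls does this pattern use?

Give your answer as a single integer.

Pattern = [0, 7, 0, 1, 2], length n = 5
  position 0: throw height = 0, running sum = 0
  position 1: throw height = 7, running sum = 7
  position 2: throw height = 0, running sum = 7
  position 3: throw height = 1, running sum = 8
  position 4: throw height = 2, running sum = 10
Total sum = 10; balls = sum / n = 10 / 5 = 2

Answer: 2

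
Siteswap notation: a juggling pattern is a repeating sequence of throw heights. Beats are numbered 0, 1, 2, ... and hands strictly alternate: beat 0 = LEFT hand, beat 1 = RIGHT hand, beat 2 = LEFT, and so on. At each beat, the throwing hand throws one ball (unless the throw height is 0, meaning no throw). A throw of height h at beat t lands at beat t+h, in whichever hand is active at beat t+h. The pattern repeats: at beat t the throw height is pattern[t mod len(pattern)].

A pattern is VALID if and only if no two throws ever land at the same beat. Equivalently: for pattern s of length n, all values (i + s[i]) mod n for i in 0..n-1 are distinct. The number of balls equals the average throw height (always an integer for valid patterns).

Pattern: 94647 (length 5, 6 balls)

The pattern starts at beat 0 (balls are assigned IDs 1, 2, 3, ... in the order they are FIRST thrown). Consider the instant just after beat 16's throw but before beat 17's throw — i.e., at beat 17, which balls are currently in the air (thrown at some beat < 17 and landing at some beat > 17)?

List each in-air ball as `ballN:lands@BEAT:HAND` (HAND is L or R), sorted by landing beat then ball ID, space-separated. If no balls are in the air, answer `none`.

Answer: ball3:lands@18:L ball6:lands@19:R ball1:lands@20:L ball2:lands@21:R ball5:lands@24:L

Derivation:
Beat 0 (L): throw ball1 h=9 -> lands@9:R; in-air after throw: [b1@9:R]
Beat 1 (R): throw ball2 h=4 -> lands@5:R; in-air after throw: [b2@5:R b1@9:R]
Beat 2 (L): throw ball3 h=6 -> lands@8:L; in-air after throw: [b2@5:R b3@8:L b1@9:R]
Beat 3 (R): throw ball4 h=4 -> lands@7:R; in-air after throw: [b2@5:R b4@7:R b3@8:L b1@9:R]
Beat 4 (L): throw ball5 h=7 -> lands@11:R; in-air after throw: [b2@5:R b4@7:R b3@8:L b1@9:R b5@11:R]
Beat 5 (R): throw ball2 h=9 -> lands@14:L; in-air after throw: [b4@7:R b3@8:L b1@9:R b5@11:R b2@14:L]
Beat 6 (L): throw ball6 h=4 -> lands@10:L; in-air after throw: [b4@7:R b3@8:L b1@9:R b6@10:L b5@11:R b2@14:L]
Beat 7 (R): throw ball4 h=6 -> lands@13:R; in-air after throw: [b3@8:L b1@9:R b6@10:L b5@11:R b4@13:R b2@14:L]
Beat 8 (L): throw ball3 h=4 -> lands@12:L; in-air after throw: [b1@9:R b6@10:L b5@11:R b3@12:L b4@13:R b2@14:L]
Beat 9 (R): throw ball1 h=7 -> lands@16:L; in-air after throw: [b6@10:L b5@11:R b3@12:L b4@13:R b2@14:L b1@16:L]
Beat 10 (L): throw ball6 h=9 -> lands@19:R; in-air after throw: [b5@11:R b3@12:L b4@13:R b2@14:L b1@16:L b6@19:R]
Beat 11 (R): throw ball5 h=4 -> lands@15:R; in-air after throw: [b3@12:L b4@13:R b2@14:L b5@15:R b1@16:L b6@19:R]
Beat 12 (L): throw ball3 h=6 -> lands@18:L; in-air after throw: [b4@13:R b2@14:L b5@15:R b1@16:L b3@18:L b6@19:R]
Beat 13 (R): throw ball4 h=4 -> lands@17:R; in-air after throw: [b2@14:L b5@15:R b1@16:L b4@17:R b3@18:L b6@19:R]
Beat 14 (L): throw ball2 h=7 -> lands@21:R; in-air after throw: [b5@15:R b1@16:L b4@17:R b3@18:L b6@19:R b2@21:R]
Beat 15 (R): throw ball5 h=9 -> lands@24:L; in-air after throw: [b1@16:L b4@17:R b3@18:L b6@19:R b2@21:R b5@24:L]
Beat 16 (L): throw ball1 h=4 -> lands@20:L; in-air after throw: [b4@17:R b3@18:L b6@19:R b1@20:L b2@21:R b5@24:L]
Beat 17 (R): throw ball4 h=6 -> lands@23:R; in-air after throw: [b3@18:L b6@19:R b1@20:L b2@21:R b4@23:R b5@24:L]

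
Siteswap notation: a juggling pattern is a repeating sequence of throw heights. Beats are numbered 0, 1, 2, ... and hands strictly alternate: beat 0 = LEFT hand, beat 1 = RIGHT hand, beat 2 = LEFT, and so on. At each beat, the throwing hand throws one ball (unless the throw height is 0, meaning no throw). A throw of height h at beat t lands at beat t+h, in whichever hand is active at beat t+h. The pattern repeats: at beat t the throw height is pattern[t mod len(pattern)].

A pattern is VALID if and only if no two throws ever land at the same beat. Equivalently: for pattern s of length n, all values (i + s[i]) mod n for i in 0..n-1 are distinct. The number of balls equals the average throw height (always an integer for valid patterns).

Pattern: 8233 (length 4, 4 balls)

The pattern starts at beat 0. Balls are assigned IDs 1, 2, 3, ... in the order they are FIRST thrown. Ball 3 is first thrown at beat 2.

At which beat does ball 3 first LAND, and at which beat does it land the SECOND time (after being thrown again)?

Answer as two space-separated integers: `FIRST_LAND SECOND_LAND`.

Answer: 5 7

Derivation:
Beat 0 (L): throw ball1 h=8 -> lands@8:L; in-air after throw: [b1@8:L]
Beat 1 (R): throw ball2 h=2 -> lands@3:R; in-air after throw: [b2@3:R b1@8:L]
Beat 2 (L): throw ball3 h=3 -> lands@5:R; in-air after throw: [b2@3:R b3@5:R b1@8:L]
Beat 3 (R): throw ball2 h=3 -> lands@6:L; in-air after throw: [b3@5:R b2@6:L b1@8:L]
Beat 4 (L): throw ball4 h=8 -> lands@12:L; in-air after throw: [b3@5:R b2@6:L b1@8:L b4@12:L]
Beat 5 (R): throw ball3 h=2 -> lands@7:R; in-air after throw: [b2@6:L b3@7:R b1@8:L b4@12:L]
Beat 6 (L): throw ball2 h=3 -> lands@9:R; in-air after throw: [b3@7:R b1@8:L b2@9:R b4@12:L]
Beat 7 (R): throw ball3 h=3 -> lands@10:L; in-air after throw: [b1@8:L b2@9:R b3@10:L b4@12:L]
Ball 3: thrown@2 h=3 -> first land @5; rethrown@5 h=2 -> second land @7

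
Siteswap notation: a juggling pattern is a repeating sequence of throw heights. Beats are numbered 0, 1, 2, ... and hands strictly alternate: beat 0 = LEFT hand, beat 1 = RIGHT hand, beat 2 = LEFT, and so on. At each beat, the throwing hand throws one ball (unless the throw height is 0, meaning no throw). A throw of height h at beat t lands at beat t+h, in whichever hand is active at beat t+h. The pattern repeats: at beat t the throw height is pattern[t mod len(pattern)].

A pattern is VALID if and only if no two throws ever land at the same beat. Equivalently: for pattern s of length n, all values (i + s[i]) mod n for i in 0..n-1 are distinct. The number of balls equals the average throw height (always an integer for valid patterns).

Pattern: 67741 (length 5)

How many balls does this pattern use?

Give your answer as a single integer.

Pattern = [6, 7, 7, 4, 1], length n = 5
  position 0: throw height = 6, running sum = 6
  position 1: throw height = 7, running sum = 13
  position 2: throw height = 7, running sum = 20
  position 3: throw height = 4, running sum = 24
  position 4: throw height = 1, running sum = 25
Total sum = 25; balls = sum / n = 25 / 5 = 5

Answer: 5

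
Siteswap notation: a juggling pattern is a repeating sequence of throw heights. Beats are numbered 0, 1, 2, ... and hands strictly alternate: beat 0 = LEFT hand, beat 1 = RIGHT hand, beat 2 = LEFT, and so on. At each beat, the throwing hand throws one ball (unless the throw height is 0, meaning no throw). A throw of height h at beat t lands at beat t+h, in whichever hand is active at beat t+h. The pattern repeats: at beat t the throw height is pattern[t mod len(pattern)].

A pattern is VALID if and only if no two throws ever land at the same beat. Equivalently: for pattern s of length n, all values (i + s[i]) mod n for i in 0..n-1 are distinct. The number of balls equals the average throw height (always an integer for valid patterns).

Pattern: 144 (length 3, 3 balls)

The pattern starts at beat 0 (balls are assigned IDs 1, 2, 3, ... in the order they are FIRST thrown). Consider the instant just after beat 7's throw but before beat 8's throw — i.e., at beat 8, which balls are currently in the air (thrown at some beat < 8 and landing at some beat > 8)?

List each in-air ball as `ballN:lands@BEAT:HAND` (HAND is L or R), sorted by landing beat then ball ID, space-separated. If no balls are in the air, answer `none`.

Beat 0 (L): throw ball1 h=1 -> lands@1:R; in-air after throw: [b1@1:R]
Beat 1 (R): throw ball1 h=4 -> lands@5:R; in-air after throw: [b1@5:R]
Beat 2 (L): throw ball2 h=4 -> lands@6:L; in-air after throw: [b1@5:R b2@6:L]
Beat 3 (R): throw ball3 h=1 -> lands@4:L; in-air after throw: [b3@4:L b1@5:R b2@6:L]
Beat 4 (L): throw ball3 h=4 -> lands@8:L; in-air after throw: [b1@5:R b2@6:L b3@8:L]
Beat 5 (R): throw ball1 h=4 -> lands@9:R; in-air after throw: [b2@6:L b3@8:L b1@9:R]
Beat 6 (L): throw ball2 h=1 -> lands@7:R; in-air after throw: [b2@7:R b3@8:L b1@9:R]
Beat 7 (R): throw ball2 h=4 -> lands@11:R; in-air after throw: [b3@8:L b1@9:R b2@11:R]
Beat 8 (L): throw ball3 h=4 -> lands@12:L; in-air after throw: [b1@9:R b2@11:R b3@12:L]

Answer: ball1:lands@9:R ball2:lands@11:R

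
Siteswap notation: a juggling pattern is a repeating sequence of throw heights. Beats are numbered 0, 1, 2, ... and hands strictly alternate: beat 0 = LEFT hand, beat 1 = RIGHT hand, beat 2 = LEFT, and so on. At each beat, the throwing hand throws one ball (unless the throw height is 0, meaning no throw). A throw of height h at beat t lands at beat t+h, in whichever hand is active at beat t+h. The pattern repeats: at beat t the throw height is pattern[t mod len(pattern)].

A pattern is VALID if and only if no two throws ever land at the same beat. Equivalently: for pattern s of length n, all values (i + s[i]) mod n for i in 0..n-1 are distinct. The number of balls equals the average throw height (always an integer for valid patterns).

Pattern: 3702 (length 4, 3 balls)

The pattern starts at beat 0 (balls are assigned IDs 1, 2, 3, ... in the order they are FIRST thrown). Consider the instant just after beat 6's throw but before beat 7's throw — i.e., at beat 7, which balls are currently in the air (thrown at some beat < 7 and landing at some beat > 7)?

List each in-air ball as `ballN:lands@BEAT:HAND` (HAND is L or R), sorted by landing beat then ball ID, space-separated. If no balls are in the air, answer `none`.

Beat 0 (L): throw ball1 h=3 -> lands@3:R; in-air after throw: [b1@3:R]
Beat 1 (R): throw ball2 h=7 -> lands@8:L; in-air after throw: [b1@3:R b2@8:L]
Beat 3 (R): throw ball1 h=2 -> lands@5:R; in-air after throw: [b1@5:R b2@8:L]
Beat 4 (L): throw ball3 h=3 -> lands@7:R; in-air after throw: [b1@5:R b3@7:R b2@8:L]
Beat 5 (R): throw ball1 h=7 -> lands@12:L; in-air after throw: [b3@7:R b2@8:L b1@12:L]
Beat 7 (R): throw ball3 h=2 -> lands@9:R; in-air after throw: [b2@8:L b3@9:R b1@12:L]

Answer: ball2:lands@8:L ball1:lands@12:L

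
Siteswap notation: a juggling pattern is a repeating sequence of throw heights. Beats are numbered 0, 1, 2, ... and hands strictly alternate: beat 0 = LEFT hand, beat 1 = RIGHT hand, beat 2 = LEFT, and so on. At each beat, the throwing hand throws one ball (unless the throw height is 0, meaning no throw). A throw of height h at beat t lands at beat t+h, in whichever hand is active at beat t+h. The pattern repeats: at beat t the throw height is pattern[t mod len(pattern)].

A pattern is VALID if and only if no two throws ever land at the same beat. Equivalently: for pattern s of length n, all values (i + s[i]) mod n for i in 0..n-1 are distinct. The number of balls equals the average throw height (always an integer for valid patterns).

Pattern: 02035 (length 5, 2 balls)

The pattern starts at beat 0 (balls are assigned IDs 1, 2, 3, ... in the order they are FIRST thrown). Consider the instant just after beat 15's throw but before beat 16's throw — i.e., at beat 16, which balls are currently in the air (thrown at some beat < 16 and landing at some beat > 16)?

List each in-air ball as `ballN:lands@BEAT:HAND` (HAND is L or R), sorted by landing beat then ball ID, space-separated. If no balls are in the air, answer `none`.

Beat 1 (R): throw ball1 h=2 -> lands@3:R; in-air after throw: [b1@3:R]
Beat 3 (R): throw ball1 h=3 -> lands@6:L; in-air after throw: [b1@6:L]
Beat 4 (L): throw ball2 h=5 -> lands@9:R; in-air after throw: [b1@6:L b2@9:R]
Beat 6 (L): throw ball1 h=2 -> lands@8:L; in-air after throw: [b1@8:L b2@9:R]
Beat 8 (L): throw ball1 h=3 -> lands@11:R; in-air after throw: [b2@9:R b1@11:R]
Beat 9 (R): throw ball2 h=5 -> lands@14:L; in-air after throw: [b1@11:R b2@14:L]
Beat 11 (R): throw ball1 h=2 -> lands@13:R; in-air after throw: [b1@13:R b2@14:L]
Beat 13 (R): throw ball1 h=3 -> lands@16:L; in-air after throw: [b2@14:L b1@16:L]
Beat 14 (L): throw ball2 h=5 -> lands@19:R; in-air after throw: [b1@16:L b2@19:R]
Beat 16 (L): throw ball1 h=2 -> lands@18:L; in-air after throw: [b1@18:L b2@19:R]

Answer: ball2:lands@19:R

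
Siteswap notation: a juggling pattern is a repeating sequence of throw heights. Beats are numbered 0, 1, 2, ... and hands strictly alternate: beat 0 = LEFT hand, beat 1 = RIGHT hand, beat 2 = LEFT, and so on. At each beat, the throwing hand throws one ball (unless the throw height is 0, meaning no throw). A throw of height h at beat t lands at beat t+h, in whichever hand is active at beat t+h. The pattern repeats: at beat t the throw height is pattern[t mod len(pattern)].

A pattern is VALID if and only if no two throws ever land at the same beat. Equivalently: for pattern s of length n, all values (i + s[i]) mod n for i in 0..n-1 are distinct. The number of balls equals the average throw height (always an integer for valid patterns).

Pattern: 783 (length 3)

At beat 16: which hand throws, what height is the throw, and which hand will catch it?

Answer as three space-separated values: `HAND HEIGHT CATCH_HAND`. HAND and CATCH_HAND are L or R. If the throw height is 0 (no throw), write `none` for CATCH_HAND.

Answer: L 8 L

Derivation:
Beat 16: 16 mod 2 = 0, so hand = L
Throw height = pattern[16 mod 3] = pattern[1] = 8
Lands at beat 16+8=24, 24 mod 2 = 0, so catch hand = L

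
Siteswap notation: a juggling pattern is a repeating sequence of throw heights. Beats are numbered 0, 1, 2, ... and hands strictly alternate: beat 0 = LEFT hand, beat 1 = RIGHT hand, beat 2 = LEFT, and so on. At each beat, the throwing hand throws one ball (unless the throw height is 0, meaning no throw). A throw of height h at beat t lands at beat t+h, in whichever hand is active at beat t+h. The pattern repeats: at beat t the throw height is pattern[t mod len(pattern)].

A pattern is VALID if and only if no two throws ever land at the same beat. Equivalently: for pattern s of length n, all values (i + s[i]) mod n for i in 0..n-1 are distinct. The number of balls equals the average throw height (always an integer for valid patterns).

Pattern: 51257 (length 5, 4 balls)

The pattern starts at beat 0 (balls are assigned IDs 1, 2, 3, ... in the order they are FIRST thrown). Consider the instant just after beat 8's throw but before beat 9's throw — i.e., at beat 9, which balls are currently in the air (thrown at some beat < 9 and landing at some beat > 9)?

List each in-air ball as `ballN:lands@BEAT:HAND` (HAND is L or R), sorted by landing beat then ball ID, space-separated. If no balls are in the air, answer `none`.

Answer: ball1:lands@10:L ball2:lands@11:R ball3:lands@13:R

Derivation:
Beat 0 (L): throw ball1 h=5 -> lands@5:R; in-air after throw: [b1@5:R]
Beat 1 (R): throw ball2 h=1 -> lands@2:L; in-air after throw: [b2@2:L b1@5:R]
Beat 2 (L): throw ball2 h=2 -> lands@4:L; in-air after throw: [b2@4:L b1@5:R]
Beat 3 (R): throw ball3 h=5 -> lands@8:L; in-air after throw: [b2@4:L b1@5:R b3@8:L]
Beat 4 (L): throw ball2 h=7 -> lands@11:R; in-air after throw: [b1@5:R b3@8:L b2@11:R]
Beat 5 (R): throw ball1 h=5 -> lands@10:L; in-air after throw: [b3@8:L b1@10:L b2@11:R]
Beat 6 (L): throw ball4 h=1 -> lands@7:R; in-air after throw: [b4@7:R b3@8:L b1@10:L b2@11:R]
Beat 7 (R): throw ball4 h=2 -> lands@9:R; in-air after throw: [b3@8:L b4@9:R b1@10:L b2@11:R]
Beat 8 (L): throw ball3 h=5 -> lands@13:R; in-air after throw: [b4@9:R b1@10:L b2@11:R b3@13:R]
Beat 9 (R): throw ball4 h=7 -> lands@16:L; in-air after throw: [b1@10:L b2@11:R b3@13:R b4@16:L]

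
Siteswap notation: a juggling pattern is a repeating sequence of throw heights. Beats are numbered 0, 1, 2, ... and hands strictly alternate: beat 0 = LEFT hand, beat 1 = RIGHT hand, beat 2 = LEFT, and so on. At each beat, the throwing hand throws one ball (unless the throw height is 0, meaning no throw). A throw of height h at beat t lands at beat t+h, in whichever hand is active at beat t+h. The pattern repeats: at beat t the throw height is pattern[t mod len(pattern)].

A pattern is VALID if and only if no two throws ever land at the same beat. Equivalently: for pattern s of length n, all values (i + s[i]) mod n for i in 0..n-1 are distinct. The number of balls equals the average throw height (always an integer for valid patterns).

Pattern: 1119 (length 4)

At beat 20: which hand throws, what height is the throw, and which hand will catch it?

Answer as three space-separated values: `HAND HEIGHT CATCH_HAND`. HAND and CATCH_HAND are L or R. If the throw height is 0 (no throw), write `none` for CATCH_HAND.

Beat 20: 20 mod 2 = 0, so hand = L
Throw height = pattern[20 mod 4] = pattern[0] = 1
Lands at beat 20+1=21, 21 mod 2 = 1, so catch hand = R

Answer: L 1 R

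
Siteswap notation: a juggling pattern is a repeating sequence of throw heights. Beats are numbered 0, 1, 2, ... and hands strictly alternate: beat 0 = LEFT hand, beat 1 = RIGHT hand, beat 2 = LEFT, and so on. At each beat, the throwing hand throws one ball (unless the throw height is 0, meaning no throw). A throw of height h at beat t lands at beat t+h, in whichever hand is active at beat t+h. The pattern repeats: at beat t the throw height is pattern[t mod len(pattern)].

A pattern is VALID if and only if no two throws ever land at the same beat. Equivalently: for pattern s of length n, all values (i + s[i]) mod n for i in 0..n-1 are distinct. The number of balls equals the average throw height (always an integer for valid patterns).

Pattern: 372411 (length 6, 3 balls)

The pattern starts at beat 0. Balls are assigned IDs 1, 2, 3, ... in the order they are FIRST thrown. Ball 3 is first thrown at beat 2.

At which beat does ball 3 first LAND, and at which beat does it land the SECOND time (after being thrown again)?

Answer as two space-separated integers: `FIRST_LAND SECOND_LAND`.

Answer: 4 5

Derivation:
Beat 0 (L): throw ball1 h=3 -> lands@3:R; in-air after throw: [b1@3:R]
Beat 1 (R): throw ball2 h=7 -> lands@8:L; in-air after throw: [b1@3:R b2@8:L]
Beat 2 (L): throw ball3 h=2 -> lands@4:L; in-air after throw: [b1@3:R b3@4:L b2@8:L]
Beat 3 (R): throw ball1 h=4 -> lands@7:R; in-air after throw: [b3@4:L b1@7:R b2@8:L]
Beat 4 (L): throw ball3 h=1 -> lands@5:R; in-air after throw: [b3@5:R b1@7:R b2@8:L]
Beat 5 (R): throw ball3 h=1 -> lands@6:L; in-air after throw: [b3@6:L b1@7:R b2@8:L]
Ball 3: thrown@2 h=2 -> first land @4; rethrown@4 h=1 -> second land @5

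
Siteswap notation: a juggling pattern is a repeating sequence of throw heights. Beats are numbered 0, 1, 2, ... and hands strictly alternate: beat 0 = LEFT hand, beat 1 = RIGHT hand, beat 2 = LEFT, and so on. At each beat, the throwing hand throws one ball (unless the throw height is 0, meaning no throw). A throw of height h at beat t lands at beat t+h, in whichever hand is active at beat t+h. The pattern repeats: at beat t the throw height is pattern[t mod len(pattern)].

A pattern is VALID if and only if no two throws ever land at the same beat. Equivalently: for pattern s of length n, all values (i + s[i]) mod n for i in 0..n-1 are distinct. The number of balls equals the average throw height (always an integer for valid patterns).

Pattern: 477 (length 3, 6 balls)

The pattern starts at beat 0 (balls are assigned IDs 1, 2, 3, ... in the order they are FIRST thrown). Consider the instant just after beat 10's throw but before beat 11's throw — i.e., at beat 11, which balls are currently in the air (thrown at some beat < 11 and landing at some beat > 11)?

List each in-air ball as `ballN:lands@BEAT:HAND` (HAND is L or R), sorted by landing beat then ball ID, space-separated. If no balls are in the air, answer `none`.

Answer: ball5:lands@12:L ball3:lands@13:R ball4:lands@14:L ball2:lands@15:R ball6:lands@17:R

Derivation:
Beat 0 (L): throw ball1 h=4 -> lands@4:L; in-air after throw: [b1@4:L]
Beat 1 (R): throw ball2 h=7 -> lands@8:L; in-air after throw: [b1@4:L b2@8:L]
Beat 2 (L): throw ball3 h=7 -> lands@9:R; in-air after throw: [b1@4:L b2@8:L b3@9:R]
Beat 3 (R): throw ball4 h=4 -> lands@7:R; in-air after throw: [b1@4:L b4@7:R b2@8:L b3@9:R]
Beat 4 (L): throw ball1 h=7 -> lands@11:R; in-air after throw: [b4@7:R b2@8:L b3@9:R b1@11:R]
Beat 5 (R): throw ball5 h=7 -> lands@12:L; in-air after throw: [b4@7:R b2@8:L b3@9:R b1@11:R b5@12:L]
Beat 6 (L): throw ball6 h=4 -> lands@10:L; in-air after throw: [b4@7:R b2@8:L b3@9:R b6@10:L b1@11:R b5@12:L]
Beat 7 (R): throw ball4 h=7 -> lands@14:L; in-air after throw: [b2@8:L b3@9:R b6@10:L b1@11:R b5@12:L b4@14:L]
Beat 8 (L): throw ball2 h=7 -> lands@15:R; in-air after throw: [b3@9:R b6@10:L b1@11:R b5@12:L b4@14:L b2@15:R]
Beat 9 (R): throw ball3 h=4 -> lands@13:R; in-air after throw: [b6@10:L b1@11:R b5@12:L b3@13:R b4@14:L b2@15:R]
Beat 10 (L): throw ball6 h=7 -> lands@17:R; in-air after throw: [b1@11:R b5@12:L b3@13:R b4@14:L b2@15:R b6@17:R]
Beat 11 (R): throw ball1 h=7 -> lands@18:L; in-air after throw: [b5@12:L b3@13:R b4@14:L b2@15:R b6@17:R b1@18:L]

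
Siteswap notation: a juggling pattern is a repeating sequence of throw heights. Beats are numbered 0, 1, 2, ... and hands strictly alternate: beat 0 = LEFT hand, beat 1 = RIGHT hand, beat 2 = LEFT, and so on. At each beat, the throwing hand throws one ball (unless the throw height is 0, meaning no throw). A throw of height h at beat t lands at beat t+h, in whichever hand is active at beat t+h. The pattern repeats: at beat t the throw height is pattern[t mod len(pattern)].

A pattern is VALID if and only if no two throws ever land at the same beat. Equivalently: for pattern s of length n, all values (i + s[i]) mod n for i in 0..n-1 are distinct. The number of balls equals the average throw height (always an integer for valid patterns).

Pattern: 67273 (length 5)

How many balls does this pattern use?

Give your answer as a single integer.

Pattern = [6, 7, 2, 7, 3], length n = 5
  position 0: throw height = 6, running sum = 6
  position 1: throw height = 7, running sum = 13
  position 2: throw height = 2, running sum = 15
  position 3: throw height = 7, running sum = 22
  position 4: throw height = 3, running sum = 25
Total sum = 25; balls = sum / n = 25 / 5 = 5

Answer: 5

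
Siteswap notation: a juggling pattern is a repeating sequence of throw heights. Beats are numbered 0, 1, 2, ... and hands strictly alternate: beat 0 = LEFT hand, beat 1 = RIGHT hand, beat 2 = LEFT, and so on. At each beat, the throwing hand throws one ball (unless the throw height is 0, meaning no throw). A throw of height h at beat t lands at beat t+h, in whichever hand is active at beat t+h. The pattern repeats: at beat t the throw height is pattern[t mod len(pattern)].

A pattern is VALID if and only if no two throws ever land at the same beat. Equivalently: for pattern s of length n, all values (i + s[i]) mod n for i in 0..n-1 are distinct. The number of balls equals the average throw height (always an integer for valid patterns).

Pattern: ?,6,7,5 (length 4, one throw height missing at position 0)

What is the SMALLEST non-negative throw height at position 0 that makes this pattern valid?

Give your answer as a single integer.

i=0: s[i]=? (unknown)
i=1: (1 + 6) mod 4 = 3
i=2: (2 + 7) mod 4 = 1
i=3: (3 + 5) mod 4 = 0
Known residues: [0, 1, 3]; need a permutation of 0..3, so missing residue r = 2
Need (0 + s) mod 4 = 2; smallest s = (2 - 0) mod 4 = 2

Answer: 2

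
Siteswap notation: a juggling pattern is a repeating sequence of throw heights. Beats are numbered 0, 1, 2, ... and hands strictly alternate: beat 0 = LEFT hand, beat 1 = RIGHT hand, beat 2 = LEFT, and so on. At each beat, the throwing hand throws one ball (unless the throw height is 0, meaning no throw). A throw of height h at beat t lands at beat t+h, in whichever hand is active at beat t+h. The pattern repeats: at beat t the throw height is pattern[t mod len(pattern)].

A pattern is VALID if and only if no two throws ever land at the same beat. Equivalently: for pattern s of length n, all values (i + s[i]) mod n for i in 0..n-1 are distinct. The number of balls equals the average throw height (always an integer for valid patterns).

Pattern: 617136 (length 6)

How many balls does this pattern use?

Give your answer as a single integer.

Pattern = [6, 1, 7, 1, 3, 6], length n = 6
  position 0: throw height = 6, running sum = 6
  position 1: throw height = 1, running sum = 7
  position 2: throw height = 7, running sum = 14
  position 3: throw height = 1, running sum = 15
  position 4: throw height = 3, running sum = 18
  position 5: throw height = 6, running sum = 24
Total sum = 24; balls = sum / n = 24 / 6 = 4

Answer: 4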